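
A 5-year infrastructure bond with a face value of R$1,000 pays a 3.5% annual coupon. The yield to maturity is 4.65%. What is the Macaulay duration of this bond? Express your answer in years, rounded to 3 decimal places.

Periodic yield y = 0.0465. Discount each cash flow and weight by its year:
  t   CF        PV=CF/(1+0.0465)^t    t·PV
  1        35.00        33.4448        33.4448
  2        35.00        31.9587        63.9175
  3        35.00        30.5387        91.6161
  4        35.00        29.1817       116.7269
  5     1,035.00       824.6016     4,123.0081
  Σ                    949.7256     4,428.7134
Price P = Σ PV = 949.7256.
Macaulay duration = Σ(t·PV) / P = 4,428.7134 / 949.7256 = 4.66315 years.

4.663 years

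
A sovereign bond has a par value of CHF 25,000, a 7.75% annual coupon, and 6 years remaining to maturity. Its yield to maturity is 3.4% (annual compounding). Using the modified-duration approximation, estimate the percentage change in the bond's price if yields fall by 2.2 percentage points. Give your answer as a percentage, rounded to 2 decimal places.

+10.91%

Periodic yield y = 0.034. Modified duration first:
  t   CF        PV=CF/(1+0.034)^t    t·PV
  1     1,937.50     1,873.7911     1,873.7911
  2     1,937.50     1,812.1771     3,624.3542
  3     1,937.50     1,752.5891     5,257.7672
  4     1,937.50     1,694.9604     6,779.8416
  5     1,937.50     1,639.2267     8,196.1335
  6    26,937.50    22,041.1401   132,246.8406
  Σ                 30,813.8844   157,978.7281
P = 30,813.8844; D_Mac = 5.12687 yrs; D_mod = 5.12687/(1+0.034) = 4.95829 yrs.
ΔP/P ≈ -D_mod · Δy = -4.95829 × (-0.022) = +0.109082 = +10.9082%.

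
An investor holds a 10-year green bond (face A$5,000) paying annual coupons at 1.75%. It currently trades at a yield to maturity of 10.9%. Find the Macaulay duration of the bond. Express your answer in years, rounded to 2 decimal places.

8.80 years

Periodic yield y = 0.109. Discount each cash flow and weight by its year:
  t   CF        PV=CF/(1+0.109)^t    t·PV
  1        87.50        78.8999        78.8999
  2        87.50        71.1451       142.2902
  3        87.50        64.1525       192.4574
  4        87.50        57.8471       231.3885
  5        87.50        52.1615       260.8077
  6        87.50        47.0347       282.2085
  7        87.50        42.4119       296.8830
  8        87.50        38.2433       305.9466
  9        87.50        34.4845       310.3606
  10    5,087.50     1,807.9606    18,079.6060
  Σ                  2,294.3412    20,180.8484
Price P = Σ PV = 2,294.3412.
Macaulay duration = Σ(t·PV) / P = 20,180.8484 / 2,294.3412 = 8.79592 years.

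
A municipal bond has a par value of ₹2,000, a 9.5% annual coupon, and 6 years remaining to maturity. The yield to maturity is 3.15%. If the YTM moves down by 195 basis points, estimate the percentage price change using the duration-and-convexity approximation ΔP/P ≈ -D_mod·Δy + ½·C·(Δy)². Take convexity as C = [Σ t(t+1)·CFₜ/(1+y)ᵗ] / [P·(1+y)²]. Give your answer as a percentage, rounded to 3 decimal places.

+10.061%

With y = 0.0315:
  t   CF        PV=CF/(1+0.0315)^t    t·PV        t(t+1)·PV
  1       190.00       184.1978       184.1978         368.3955
  2       190.00       178.5727       357.1455       1,071.4364
  3       190.00       173.1195       519.3584       2,077.4336
  4       190.00       167.8327       671.3309       3,356.6547
  5       190.00       162.7075       813.5373       4,881.2235
  6     2,190.00     1,818.1459    10,908.8752      76,362.1261
  Σ                  2,684.5760    13,454.4450      88,117.2698
P = 2,684.5760; D_Mac = 5.01176 yrs; D_mod = 4.85871 yrs; C = 30.84941.
Duration effect: -4.85871 × (-0.0195) = +0.094745
Convexity effect: 0.5 × 30.84941 × (-0.0195)² = +0.0058652
ΔP/P ≈ +0.094745 + 0.0058652 = +0.100610 = +10.0610%.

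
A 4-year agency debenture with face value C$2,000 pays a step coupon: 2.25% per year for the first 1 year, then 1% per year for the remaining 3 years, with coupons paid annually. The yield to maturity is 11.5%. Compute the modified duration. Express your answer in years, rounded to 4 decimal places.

3.4783 years

Periodic yield y = 0.115. First find Macaulay duration:
  t   CF        PV=CF/(1+0.115)^t    t·PV
  1        45.00        40.3587        40.3587
  2        20.00        16.0872        32.1744
  3        20.00        14.4280        43.2839
  4     2,020.00     1,306.9287     5,227.7149
  Σ                  1,377.8026     5,343.5319
P = 1,377.8026; Macaulay duration = 5,343.5319 / 1,377.8026 = 3.87830 years.
Modified duration = D_Mac / (1 + y) = 3.87830 / 1.115 = 3.47830 years.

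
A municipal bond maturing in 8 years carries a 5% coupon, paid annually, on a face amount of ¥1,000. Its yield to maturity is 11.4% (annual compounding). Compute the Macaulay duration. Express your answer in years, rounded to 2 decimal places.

Periodic yield y = 0.114. Discount each cash flow and weight by its year:
  t   CF        PV=CF/(1+0.114)^t    t·PV
  1        50.00        44.8833        44.8833
  2        50.00        40.2902        80.5804
  3        50.00        36.1672       108.5015
  4        50.00        32.4660       129.8641
  5        50.00        29.1437       145.7183
  6        50.00        26.1613       156.9676
  7        50.00        23.4841       164.3886
  8     1,050.00       442.6982     3,541.5857
  Σ                    675.2940     4,372.4896
Price P = Σ PV = 675.2940.
Macaulay duration = Σ(t·PV) / P = 4,372.4896 / 675.2940 = 6.47494 years.

6.47 years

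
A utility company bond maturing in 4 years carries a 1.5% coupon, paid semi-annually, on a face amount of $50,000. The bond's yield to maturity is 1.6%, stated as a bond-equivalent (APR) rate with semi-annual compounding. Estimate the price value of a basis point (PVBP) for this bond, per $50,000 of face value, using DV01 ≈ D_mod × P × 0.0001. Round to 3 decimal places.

Periodic yield y = 0.008.
  t   CF        PV=CF/(1+0.008)^t    t·PV
  1       375.00       372.0238       372.0238
  2       375.00       369.0712       738.1425
  3       375.00       366.1421     1,098.4263
  4       375.00       363.2362     1,452.9449
  5       375.00       360.3534     1,801.7669
  6       375.00       357.4934     2,144.9606
  7       375.00       354.6562     2,482.5933
  8    50,375.00    47,264.0358   378,112.2861
  Σ                 49,807.0121   388,203.1445
P = 49,807.0121; D_Mac = 7.79415 half-year periods = 3.89707 yrs; D_mod = 3.86614 yrs.
DV01 ≈ 3.86614 × 49,807.0121 × 0.0001 = 19.256108.

$19.256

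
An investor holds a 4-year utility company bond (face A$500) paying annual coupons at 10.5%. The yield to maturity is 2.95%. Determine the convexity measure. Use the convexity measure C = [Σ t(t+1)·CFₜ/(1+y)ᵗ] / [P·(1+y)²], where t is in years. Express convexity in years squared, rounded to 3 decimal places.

With y = 0.0295:
  t   CF        PV=CF/(1+0.0295)^t    t·PV        t(t+1)·PV
  1        52.50        50.9956        50.9956         101.9913
  2        52.50        49.5344        99.0687         297.2062
  3        52.50        48.1150       144.3449         577.3797
  4       552.50       491.8434     1,967.3737       9,836.8687
  Σ                    640.4884     2,261.7830      10,813.4458
P = 640.4884.
Convexity = Σ t(t+1)·PV / [P·(1+y)²] = 10,813.4458 / (640.4884 × 1.059870) = 15.92943.

15.929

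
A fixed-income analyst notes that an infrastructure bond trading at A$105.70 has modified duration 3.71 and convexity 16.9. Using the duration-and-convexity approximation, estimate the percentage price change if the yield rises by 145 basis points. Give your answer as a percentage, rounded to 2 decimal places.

Duration effect: -D_mod·Δy = -3.71 × (+0.0145) = -0.053795
Convexity effect: ½·C·(Δy)² = 0.5 × 16.9 × (0.0145)² = +0.0017766125
ΔP/P ≈ -0.053795 + 0.0017766125 = -0.0520183875
= -5.20183875%.

-5.20%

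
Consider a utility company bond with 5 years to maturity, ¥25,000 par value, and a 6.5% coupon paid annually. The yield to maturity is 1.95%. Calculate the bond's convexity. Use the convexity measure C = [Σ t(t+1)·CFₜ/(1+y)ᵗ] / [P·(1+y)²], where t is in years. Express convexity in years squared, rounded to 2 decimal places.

With y = 0.0195:
  t   CF        PV=CF/(1+0.0195)^t    t·PV        t(t+1)·PV
  1     1,625.00     1,593.9186     1,593.9186       3,187.8372
  2     1,625.00     1,563.4317     3,126.8633       9,380.5900
  3     1,625.00     1,533.5279     4,600.5836      18,402.3345
  4     1,625.00     1,504.1961     6,016.7842      30,083.9211
  5    26,625.00    24,174.2754   120,871.3771     725,228.2628
  Σ                 30,369.3496   136,209.5269     786,282.9456
P = 30,369.3496.
Convexity = Σ t(t+1)·PV / [P·(1+y)²] = 786,282.9456 / (30,369.3496 × 1.039380) = 24.90972.

24.91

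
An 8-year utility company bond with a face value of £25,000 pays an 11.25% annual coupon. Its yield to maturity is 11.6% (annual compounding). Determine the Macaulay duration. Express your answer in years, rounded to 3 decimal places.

5.653 years

Periodic yield y = 0.116. Discount each cash flow and weight by its year:
  t   CF        PV=CF/(1+0.116)^t    t·PV
  1     2,812.50     2,520.1613     2,520.1613
  2     2,812.50     2,258.2090     4,516.4181
  3     2,812.50     2,023.4848     6,070.4544
  4     2,812.50     1,813.1584     7,252.6337
  5     2,812.50     1,624.6939     8,123.4697
  6     2,812.50     1,455.8189     8,734.9136
  7     2,812.50     1,304.4973     9,131.4808
  8    27,812.50    11,559.1652    92,473.3218
  Σ                 24,559.1889   138,822.8533
Price P = Σ PV = 24,559.1889.
Macaulay duration = Σ(t·PV) / P = 138,822.8533 / 24,559.1889 = 5.65258 years.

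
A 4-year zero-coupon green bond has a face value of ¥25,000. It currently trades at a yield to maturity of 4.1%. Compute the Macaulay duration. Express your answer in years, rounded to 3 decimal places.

A zero-coupon bond has a single cash flow at maturity, so its Macaulay duration equals its maturity: 4 years.

4.000 years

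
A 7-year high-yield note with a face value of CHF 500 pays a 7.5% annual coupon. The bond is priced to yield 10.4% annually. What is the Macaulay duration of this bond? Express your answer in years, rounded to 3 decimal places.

Periodic yield y = 0.104. Discount each cash flow and weight by its year:
  t   CF        PV=CF/(1+0.104)^t    t·PV
  1        37.50        33.9674        33.9674
  2        37.50        30.7676        61.5351
  3        37.50        27.8692        83.6075
  4        37.50        25.2438       100.9753
  5        37.50        22.8658       114.3289
  6        37.50        20.7118       124.2705
  7       537.50       268.9026     1,882.3180
  Σ                    430.3280     2,401.0027
Price P = Σ PV = 430.3280.
Macaulay duration = Σ(t·PV) / P = 2,401.0027 / 430.3280 = 5.57947 years.

5.579 years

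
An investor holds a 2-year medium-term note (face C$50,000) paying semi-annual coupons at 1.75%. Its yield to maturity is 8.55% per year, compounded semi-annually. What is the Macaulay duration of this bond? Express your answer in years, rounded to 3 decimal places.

1.972 years

Periodic yield y = 0.04275. Discount each cash flow and weight by its period:
  t   CF        PV=CF/(1+0.04275)^t    t·PV
  1       437.50       419.5637       419.5637
  2       437.50       402.3627       804.7253
  3       437.50       385.8668     1,157.6005
  4    50,437.50    42,661.1696   170,644.6784
  Σ                 43,868.9628   173,026.5679
Price P = Σ PV = 43,868.9628.
Macaulay duration = Σ(t·PV) / P = 173,026.5679 / 43,868.9628 = 3.94417 half-year periods.
In years: 3.94417 / 2 = 1.97208 years.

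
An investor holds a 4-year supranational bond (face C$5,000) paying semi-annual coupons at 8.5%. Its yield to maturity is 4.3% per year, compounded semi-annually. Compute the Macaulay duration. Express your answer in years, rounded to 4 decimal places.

3.5155 years

Periodic yield y = 0.0215. Discount each cash flow and weight by its period:
  t   CF        PV=CF/(1+0.0215)^t    t·PV
  1       212.50       208.0274       208.0274
  2       212.50       203.6490       407.2979
  3       212.50       199.3627       598.0880
  4       212.50       195.1666       780.6663
  5       212.50       191.0588       955.2941
  6       212.50       187.0375     1,122.2251
  7       212.50       183.1008     1,281.7059
  8     5,212.50     4,396.8242    35,174.5935
  Σ                  5,764.2270    40,527.8981
Price P = Σ PV = 5,764.2270.
Macaulay duration = Σ(t·PV) / P = 40,527.8981 / 5,764.2270 = 7.03093 half-year periods.
In years: 7.03093 / 2 = 3.51547 years.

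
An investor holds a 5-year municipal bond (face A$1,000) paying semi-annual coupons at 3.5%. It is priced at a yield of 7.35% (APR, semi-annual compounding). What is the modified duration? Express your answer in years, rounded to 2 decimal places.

Periodic yield y = 0.03675. First find Macaulay duration:
  t   CF        PV=CF/(1+0.03675)^t    t·PV
  1        17.50        16.8797        16.8797
  2        17.50        16.2813        32.5627
  3        17.50        15.7042        47.1126
  4        17.50        15.1475        60.5901
  5        17.50        14.6106        73.0530
  6        17.50        14.0927        84.5561
  7        17.50        13.5931        95.1520
  8        17.50        13.1113       104.8904
  9        17.50        12.6465       113.8188
  10    1,017.50       709.2412     7,092.4124
  Σ                    841.3082     7,721.0277
P = 841.3082; Macaulay duration = 7,721.0277 / 841.3082 = 9.17741 half-year periods = 4.58870 years.
Modified duration = D_Mac / (1 + y) = 4.58870 / 1.03675 = 4.42605 years.

4.43 years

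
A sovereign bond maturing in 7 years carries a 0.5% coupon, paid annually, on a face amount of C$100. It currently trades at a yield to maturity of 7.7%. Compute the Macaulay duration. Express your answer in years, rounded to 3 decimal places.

Periodic yield y = 0.077. Discount each cash flow and weight by its year:
  t   CF        PV=CF/(1+0.077)^t    t·PV
  1         0.50         0.4643         0.4643
  2         0.50         0.4311         0.8621
  3         0.50         0.4002         1.2007
  4         0.50         0.3716         1.4865
  5         0.50         0.3451         1.7253
  6         0.50         0.3204         1.9223
  7       100.50        59.7938       418.5566
  Σ                     62.1264       426.2178
Price P = Σ PV = 62.1264.
Macaulay duration = Σ(t·PV) / P = 426.2178 / 62.1264 = 6.86049 years.

6.860 years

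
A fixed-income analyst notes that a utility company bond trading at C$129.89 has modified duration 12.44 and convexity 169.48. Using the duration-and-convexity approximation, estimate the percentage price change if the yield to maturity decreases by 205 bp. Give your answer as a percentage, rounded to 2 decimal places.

Duration effect: -D_mod·Δy = -12.44 × (-0.0205) = +0.255020
Convexity effect: ½·C·(Δy)² = 0.5 × 169.48 × (-0.0205)² = +0.035611985
ΔP/P ≈ +0.255020 + 0.035611985 = +0.290631985
= +29.0631985%.

+29.06%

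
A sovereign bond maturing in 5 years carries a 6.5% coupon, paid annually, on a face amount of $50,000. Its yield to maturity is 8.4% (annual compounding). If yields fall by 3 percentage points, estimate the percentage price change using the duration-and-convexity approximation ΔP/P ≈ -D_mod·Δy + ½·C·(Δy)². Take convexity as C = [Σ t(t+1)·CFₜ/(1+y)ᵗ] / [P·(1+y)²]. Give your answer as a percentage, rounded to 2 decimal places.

+13.14%

With y = 0.084:
  t   CF        PV=CF/(1+0.084)^t    t·PV        t(t+1)·PV
  1     3,250.00     2,998.1550     2,998.1550       5,996.3100
  2     3,250.00     2,765.8256     5,531.6513      16,594.9538
  3     3,250.00     2,551.4997     7,654.4990      30,617.9959
  4     3,250.00     2,353.7820     9,415.1279      47,075.6394
  5    53,250.00    35,577.3176   177,886.5881   1,067,319.5288
  Σ                 46,246.5799   203,486.0212   1,167,604.4279
P = 46,246.5799; D_Mac = 4.40002 yrs; D_mod = 4.05906 yrs; C = 21.48610.
Duration effect: -4.05906 × (-0.03) = +0.121772
Convexity effect: 0.5 × 21.48610 × (-0.03)² = +0.0096687
ΔP/P ≈ +0.121772 + 0.0096687 = +0.131441 = +13.1441%.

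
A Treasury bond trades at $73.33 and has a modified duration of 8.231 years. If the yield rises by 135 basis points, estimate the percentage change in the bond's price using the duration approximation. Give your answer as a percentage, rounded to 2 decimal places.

-11.11%

Duration approximation: ΔP/P ≈ -D_mod · Δy = -8.231 × (+0.0135) = -0.1111185.
As a percentage: -11.11185%.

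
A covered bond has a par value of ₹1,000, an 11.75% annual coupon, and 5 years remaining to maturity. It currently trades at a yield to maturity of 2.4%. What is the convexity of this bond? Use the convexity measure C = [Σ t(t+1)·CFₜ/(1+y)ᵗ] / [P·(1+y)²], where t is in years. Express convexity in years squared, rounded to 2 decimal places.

22.67

With y = 0.024:
  t   CF        PV=CF/(1+0.024)^t    t·PV        t(t+1)·PV
  1       117.50       114.7461       114.7461         229.4922
  2       117.50       112.0567       224.1135         672.3404
  3       117.50       109.4304       328.2912       1,313.1648
  4       117.50       106.8656       427.4625       2,137.3125
  5     1,117.50       992.5394     4,962.6969      29,776.1815
  Σ                  1,435.6382     6,057.3102      34,128.4915
P = 1,435.6382.
Convexity = Σ t(t+1)·PV / [P·(1+y)²] = 34,128.4915 / (1,435.6382 × 1.048576) = 22.67108.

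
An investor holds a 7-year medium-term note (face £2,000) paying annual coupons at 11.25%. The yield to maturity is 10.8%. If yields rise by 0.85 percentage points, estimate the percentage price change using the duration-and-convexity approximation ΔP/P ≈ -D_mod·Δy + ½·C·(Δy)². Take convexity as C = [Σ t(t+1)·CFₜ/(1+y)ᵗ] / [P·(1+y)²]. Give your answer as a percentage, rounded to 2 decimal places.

With y = 0.108:
  t   CF        PV=CF/(1+0.108)^t    t·PV        t(t+1)·PV
  1       225.00       203.0686       203.0686         406.1372
  2       225.00       183.2749       366.5498       1,099.6494
  3       225.00       165.4106       496.2317       1,984.9267
  4       225.00       149.2875       597.1500       2,985.7502
  5       225.00       134.7360       673.6801       4,042.0806
  6       225.00       121.6029       729.6174       5,107.3221
  7     2,225.00     1,085.3047     7,597.1331      60,777.0644
  Σ                  2,042.6852    10,663.4307      76,402.9307
P = 2,042.6852; D_Mac = 5.22030 yrs; D_mod = 4.71146 yrs; C = 30.46695.
Duration effect: -4.71146 × (+0.0085) = -0.040047
Convexity effect: 0.5 × 30.46695 × (0.0085)² = +0.0011006
ΔP/P ≈ -0.040047 + 0.0011006 = -0.038947 = -3.8947%.

-3.89%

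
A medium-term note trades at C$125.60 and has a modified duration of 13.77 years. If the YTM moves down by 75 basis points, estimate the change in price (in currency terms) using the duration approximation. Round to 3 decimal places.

+C$12.971

Duration approximation: ΔP/P ≈ -D_mod · Δy = -13.77 × (-0.0075) = +0.103275.
ΔP ≈ 125.60 × (+0.103275) = +12.97134.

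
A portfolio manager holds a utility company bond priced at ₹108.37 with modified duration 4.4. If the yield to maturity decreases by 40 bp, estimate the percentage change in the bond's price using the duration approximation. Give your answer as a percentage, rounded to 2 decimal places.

+1.76%

Duration approximation: ΔP/P ≈ -D_mod · Δy = -4.4 × (-0.004) = +0.017600.
As a percentage: +1.7600%.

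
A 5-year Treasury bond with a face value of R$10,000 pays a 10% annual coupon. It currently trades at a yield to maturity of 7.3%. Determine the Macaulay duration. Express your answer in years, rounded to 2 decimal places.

4.22 years

Periodic yield y = 0.073. Discount each cash flow and weight by its year:
  t   CF        PV=CF/(1+0.073)^t    t·PV
  1     1,000.00       931.9664       931.9664
  2     1,000.00       868.5615     1,737.1229
  3     1,000.00       809.4701     2,428.4104
  4     1,000.00       754.3990     3,017.5961
  5    11,000.00     7,733.8203    38,669.1014
  Σ                 11,098.2173    46,784.1972
Price P = Σ PV = 11,098.2173.
Macaulay duration = Σ(t·PV) / P = 46,784.1972 / 11,098.2173 = 4.21547 years.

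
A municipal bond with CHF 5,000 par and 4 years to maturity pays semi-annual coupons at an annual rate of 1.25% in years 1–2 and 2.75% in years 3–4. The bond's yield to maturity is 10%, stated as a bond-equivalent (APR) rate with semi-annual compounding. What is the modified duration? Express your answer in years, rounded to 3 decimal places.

3.690 years

Periodic yield y = 0.05. First find Macaulay duration:
  t   CF        PV=CF/(1+0.05)^t    t·PV
  1        31.25        29.7619        29.7619
  2        31.25        28.3447        56.6893
  3        31.25        26.9949        80.9848
  4        31.25        25.7095       102.8378
  5        68.75        53.8674       269.3371
  6        68.75        51.3023       307.8139
  7        68.75        48.8593       342.0154
  8     5,068.75     3,430.7295    27,445.8361
  Σ                  3,695.5695    28,635.2763
P = 3,695.5695; Macaulay duration = 28,635.2763 / 3,695.5695 = 7.74854 half-year periods = 3.87427 years.
Modified duration = D_Mac / (1 + y) = 3.87427 / 1.05 = 3.68978 years.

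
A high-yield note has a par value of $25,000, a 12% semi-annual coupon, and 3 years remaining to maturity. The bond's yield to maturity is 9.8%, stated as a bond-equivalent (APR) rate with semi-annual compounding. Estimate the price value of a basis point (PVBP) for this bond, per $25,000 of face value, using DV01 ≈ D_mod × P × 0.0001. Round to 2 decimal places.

Periodic yield y = 0.049.
  t   CF        PV=CF/(1+0.049)^t    t·PV
  1     1,500.00     1,429.9333     1,429.9333
  2     1,500.00     1,363.1394     2,726.2789
  3     1,500.00     1,299.4656     3,898.3969
  4     1,500.00     1,238.7661     4,955.0643
  5     1,500.00     1,180.9019     5,904.5095
  6    26,500.00    19,888.0840   119,328.5038
  Σ                 26,400.2903   138,242.6866
P = 26,400.2903; D_Mac = 5.23641 half-year periods = 2.61820 yrs; D_mod = 2.49590 yrs.
DV01 ≈ 2.49590 × 26,400.2903 × 0.0001 = 6.589261.

$6.59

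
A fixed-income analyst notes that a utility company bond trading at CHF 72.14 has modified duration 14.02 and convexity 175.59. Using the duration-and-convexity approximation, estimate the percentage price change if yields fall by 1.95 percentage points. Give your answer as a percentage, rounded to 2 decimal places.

+30.68%

Duration effect: -D_mod·Δy = -14.02 × (-0.0195) = +0.273390
Convexity effect: ½·C·(Δy)² = 0.5 × 175.59 × (-0.0195)² = +0.03338404875
ΔP/P ≈ +0.273390 + 0.03338404875 = +0.30677404875
= +30.677404875%.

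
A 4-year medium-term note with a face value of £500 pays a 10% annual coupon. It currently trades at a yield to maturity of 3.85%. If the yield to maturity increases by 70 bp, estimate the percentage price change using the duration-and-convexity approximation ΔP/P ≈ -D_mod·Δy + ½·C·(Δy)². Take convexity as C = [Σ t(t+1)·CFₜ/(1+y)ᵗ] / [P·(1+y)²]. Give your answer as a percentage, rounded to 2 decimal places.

-2.35%

With y = 0.0385:
  t   CF        PV=CF/(1+0.0385)^t    t·PV        t(t+1)·PV
  1        50.00        48.1464        48.1464          96.2927
  2        50.00        46.3614        92.7229         278.1687
  3        50.00        44.6427       133.9281         535.7125
  4       550.00       472.8645     1,891.4579       9,457.2895
  Σ                    612.0150     2,166.2553      10,367.4633
P = 612.0150; D_Mac = 3.53955 yrs; D_mod = 3.40833 yrs; C = 15.70715.
Duration effect: -3.40833 × (+0.007) = -0.023858
Convexity effect: 0.5 × 15.70715 × (0.007)² = +0.0003848
ΔP/P ≈ -0.023858 + 0.0003848 = -0.023473 = -2.3473%.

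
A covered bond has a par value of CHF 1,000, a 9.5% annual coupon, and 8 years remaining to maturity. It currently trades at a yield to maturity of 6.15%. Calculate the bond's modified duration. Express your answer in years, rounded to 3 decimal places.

5.791 years

Periodic yield y = 0.0615. First find Macaulay duration:
  t   CF        PV=CF/(1+0.0615)^t    t·PV
  1        95.00        89.4960        89.4960
  2        95.00        84.3109       168.6218
  3        95.00        79.4262       238.2785
  4        95.00        74.8245       299.2979
  5        95.00        70.4894       352.4468
  6        95.00        66.4054       398.4326
  7        95.00        62.5581       437.9068
  8     1,095.00       679.2883     5,434.3064
  Σ                  1,206.7987     7,418.7867
P = 1,206.7987; Macaulay duration = 7,418.7867 / 1,206.7987 = 6.14749 years.
Modified duration = D_Mac / (1 + y) = 6.14749 / 1.0615 = 5.79133 years.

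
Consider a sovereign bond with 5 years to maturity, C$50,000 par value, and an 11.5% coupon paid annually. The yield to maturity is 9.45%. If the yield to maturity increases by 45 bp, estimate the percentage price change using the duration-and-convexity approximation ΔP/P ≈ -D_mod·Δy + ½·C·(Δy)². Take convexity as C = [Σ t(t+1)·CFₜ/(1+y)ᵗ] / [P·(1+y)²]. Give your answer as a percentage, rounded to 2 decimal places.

With y = 0.0945:
  t   CF        PV=CF/(1+0.0945)^t    t·PV        t(t+1)·PV
  1     5,750.00     5,253.5404     5,253.5404      10,507.0809
  2     5,750.00     4,799.9456     9,599.8911      28,799.6734
  3     5,750.00     4,385.5145    13,156.5434      52,626.1735
  4     5,750.00     4,006.8657    16,027.4626      80,137.3130
  5    55,750.00    35,494.9070   177,474.5348   1,064,847.2090
  Σ                 53,940.7731   221,511.9724   1,236,917.4498
P = 53,940.7731; D_Mac = 4.10658 yrs; D_mod = 3.75201 yrs; C = 19.14221.
Duration effect: -3.75201 × (+0.0045) = -0.016884
Convexity effect: 0.5 × 19.14221 × (0.0045)² = +0.0001938
ΔP/P ≈ -0.016884 + 0.0001938 = -0.016690 = -1.6690%.

-1.67%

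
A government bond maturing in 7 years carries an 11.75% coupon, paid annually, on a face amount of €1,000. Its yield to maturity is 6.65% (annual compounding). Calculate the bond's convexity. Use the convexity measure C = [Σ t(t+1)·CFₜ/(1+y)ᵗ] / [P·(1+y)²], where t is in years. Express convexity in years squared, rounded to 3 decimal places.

With y = 0.0665:
  t   CF        PV=CF/(1+0.0665)^t    t·PV        t(t+1)·PV
  1       117.50       110.1735       110.1735         220.3469
  2       117.50       103.3038       206.6075         619.8226
  3       117.50        96.8624       290.5872       1,162.3490
  4       117.50        90.8227       363.2908       1,816.4541
  5       117.50        85.1596       425.7980       2,554.7877
  6       117.50        79.8496       479.0976       3,353.6829
  7     1,117.50       712.0681     4,984.4765      39,875.8120
  Σ                  1,278.2396     6,860.0311      49,603.2553
P = 1,278.2396.
Convexity = Σ t(t+1)·PV / [P·(1+y)²] = 49,603.2553 / (1,278.2396 × 1.137422) = 34.11742.

34.117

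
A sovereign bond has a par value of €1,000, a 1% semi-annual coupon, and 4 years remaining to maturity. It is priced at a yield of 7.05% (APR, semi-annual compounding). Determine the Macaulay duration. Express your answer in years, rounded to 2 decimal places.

Periodic yield y = 0.03525. Discount each cash flow and weight by its period:
  t   CF        PV=CF/(1+0.03525)^t    t·PV
  1         5.00         4.8298         4.8298
  2         5.00         4.6653         9.3306
  3         5.00         4.5064        13.5193
  4         5.00         4.3530        17.4120
  5         5.00         4.2048        21.0239
  6         5.00         4.0616        24.3697
  7         5.00         3.9233        27.4632
  8     1,005.00       761.7354     6,093.8833
  Σ                    792.2796     6,211.8319
Price P = Σ PV = 792.2796.
Macaulay duration = Σ(t·PV) / P = 6,211.8319 / 792.2796 = 7.84045 half-year periods.
In years: 7.84045 / 2 = 3.92023 years.

3.92 years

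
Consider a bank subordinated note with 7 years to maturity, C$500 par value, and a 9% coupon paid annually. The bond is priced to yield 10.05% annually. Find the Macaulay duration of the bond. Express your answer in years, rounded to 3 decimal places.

Periodic yield y = 0.1005. Discount each cash flow and weight by its year:
  t   CF        PV=CF/(1+0.1005)^t    t·PV
  1        45.00        40.8905        40.8905
  2        45.00        37.1563        74.3126
  3        45.00        33.7631       101.2893
  4        45.00        30.6798       122.7191
  5        45.00        27.8780       139.3902
  6        45.00        25.3322       151.9930
  7       545.00       278.7829     1,951.4805
  Σ                    474.4828     2,582.0752
Price P = Σ PV = 474.4828.
Macaulay duration = Σ(t·PV) / P = 2,582.0752 / 474.4828 = 5.44187 years.

5.442 years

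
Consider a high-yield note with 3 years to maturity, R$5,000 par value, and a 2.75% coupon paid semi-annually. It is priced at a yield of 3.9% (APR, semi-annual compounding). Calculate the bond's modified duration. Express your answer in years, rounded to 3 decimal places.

Periodic yield y = 0.0195. First find Macaulay duration:
  t   CF        PV=CF/(1+0.0195)^t    t·PV
  1        68.75        67.4350        67.4350
  2        68.75        66.1452       132.2904
  3        68.75        64.8800       194.6401
  4        68.75        63.6391       254.5563
  5        68.75        62.4218       312.1092
  6     5,068.75     4,514.1656    27,084.9938
  Σ                  4,838.6868    28,046.0248
P = 4,838.6868; Macaulay duration = 28,046.0248 / 4,838.6868 = 5.79621 half-year periods = 2.89810 years.
Modified duration = D_Mac / (1 + y) = 2.89810 / 1.0195 = 2.84267 years.

2.843 years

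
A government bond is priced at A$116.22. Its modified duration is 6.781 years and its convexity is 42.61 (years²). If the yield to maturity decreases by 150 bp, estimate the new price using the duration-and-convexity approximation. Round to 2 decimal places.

Duration effect: -D_mod·Δy = -6.781 × (-0.015) = +0.101715
Convexity effect: ½·C·(Δy)² = 0.5 × 42.61 × (-0.015)² = +0.004793625
ΔP/P ≈ +0.101715 + 0.004793625 = +0.106508625
New price ≈ 116.22 × (1 + 0.106508625) = 128.5984323975.

A$128.60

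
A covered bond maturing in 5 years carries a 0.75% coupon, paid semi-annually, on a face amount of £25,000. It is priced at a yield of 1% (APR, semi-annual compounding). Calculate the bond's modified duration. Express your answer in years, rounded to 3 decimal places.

Periodic yield y = 0.005. First find Macaulay duration:
  t   CF        PV=CF/(1+0.005)^t    t·PV
  1        93.75        93.2836        93.2836
  2        93.75        92.8195       185.6390
  3        93.75        92.3577       277.0731
  4        93.75        91.8982       367.5928
  5        93.75        91.4410       457.2050
  6        93.75        90.9861       545.9164
  7        93.75        90.5334       633.7338
  8        93.75        90.0830       720.6639
  9        93.75        89.6348       806.7133
  10   25,093.75    23,872.8874   238,728.8739
  Σ                 24,695.9246   242,816.6948
P = 24,695.9246; Macaulay duration = 242,816.6948 / 24,695.9246 = 9.83226 half-year periods = 4.91613 years.
Modified duration = D_Mac / (1 + y) = 4.91613 / 1.005 = 4.89167 years.

4.892 years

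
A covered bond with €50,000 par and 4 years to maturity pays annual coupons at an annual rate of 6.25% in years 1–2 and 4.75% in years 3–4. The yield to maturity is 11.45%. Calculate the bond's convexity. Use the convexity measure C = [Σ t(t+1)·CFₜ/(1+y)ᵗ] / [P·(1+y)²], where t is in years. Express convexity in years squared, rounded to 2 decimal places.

14.15

With y = 0.1145:
  t   CF        PV=CF/(1+0.1145)^t    t·PV        t(t+1)·PV
  1     3,125.00     2,803.9480     2,803.9480       5,607.8959
  2     3,125.00     2,515.8797     5,031.7595      15,095.2784
  3     2,375.00     1,715.6291     5,146.8872      20,587.5488
  4    52,375.00    33,947.1832   135,788.7330     678,943.6649
  Σ                 40,982.6400   148,771.3276     720,234.3880
P = 40,982.6400.
Convexity = Σ t(t+1)·PV / [P·(1+y)²] = 720,234.3880 / (40,982.6400 × 1.242110) = 14.14861.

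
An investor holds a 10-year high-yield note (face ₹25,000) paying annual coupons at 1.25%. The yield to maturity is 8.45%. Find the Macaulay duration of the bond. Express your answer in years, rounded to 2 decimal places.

Periodic yield y = 0.0845. Discount each cash flow and weight by its year:
  t   CF        PV=CF/(1+0.0845)^t    t·PV
  1       312.50       288.1512       288.1512
  2       312.50       265.6996       531.3992
  3       312.50       244.9973       734.9920
  4       312.50       225.9081       903.6324
  5       312.50       208.3062     1,041.5311
  6       312.50       192.0758     1,152.4549
  7       312.50       177.1100     1,239.7701
  8       312.50       163.3103     1,306.4824
  9       312.50       150.5858     1,355.2722
  10   25,312.50    11,247.0720   112,470.7204
  Σ                 13,163.2164   121,024.4059
Price P = Σ PV = 13,163.2164.
Macaulay duration = Σ(t·PV) / P = 121,024.4059 / 13,163.2164 = 9.19414 years.

9.19 years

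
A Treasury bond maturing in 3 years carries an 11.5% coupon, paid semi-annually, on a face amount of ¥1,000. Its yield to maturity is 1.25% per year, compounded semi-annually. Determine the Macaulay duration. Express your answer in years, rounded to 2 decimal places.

2.67 years

Periodic yield y = 0.00625. Discount each cash flow and weight by its period:
  t   CF        PV=CF/(1+0.00625)^t    t·PV
  1        57.50        57.1429        57.1429
  2        57.50        56.7879       113.5759
  3        57.50        56.4352       169.3056
  4        57.50        56.0847       224.3387
  5        57.50        55.7363       278.6817
  6     1,057.50     1,018.6970     6,112.1818
  Σ                  1,300.8840     6,955.2266
Price P = Σ PV = 1,300.8840.
Macaulay duration = Σ(t·PV) / P = 6,955.2266 / 1,300.8840 = 5.34654 half-year periods.
In years: 5.34654 / 2 = 2.67327 years.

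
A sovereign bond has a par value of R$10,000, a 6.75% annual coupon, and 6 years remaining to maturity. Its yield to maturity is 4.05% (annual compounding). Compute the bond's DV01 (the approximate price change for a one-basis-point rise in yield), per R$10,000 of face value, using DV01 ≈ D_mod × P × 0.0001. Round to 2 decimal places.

Periodic yield y = 0.0405.
  t   CF        PV=CF/(1+0.0405)^t    t·PV
  1       675.00       648.7266       648.7266
  2       675.00       623.4758     1,246.9516
  3       675.00       599.2079     1,797.6237
  4       675.00       575.8846     2,303.5382
  5       675.00       553.4691     2,767.3453
  6    10,675.00     8,412.3121    50,473.8726
  Σ                 11,413.0760    59,238.0579
P = 11,413.0760; D_Mac = 5.19037 yrs; D_mod = 4.98834 yrs.
DV01 ≈ 4.98834 × 11,413.0760 × 0.0001 = 5.693230.

R$5.69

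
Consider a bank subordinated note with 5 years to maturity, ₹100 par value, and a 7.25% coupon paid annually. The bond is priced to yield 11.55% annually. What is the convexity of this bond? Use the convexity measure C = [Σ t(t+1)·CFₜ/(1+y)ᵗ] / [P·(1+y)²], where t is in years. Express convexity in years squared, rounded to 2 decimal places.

With y = 0.1155:
  t   CF        PV=CF/(1+0.1155)^t    t·PV        t(t+1)·PV
  1         7.25         6.4993         6.4993          12.9987
  2         7.25         5.8264        11.6528          34.9583
  3         7.25         5.2231        15.6693          62.6773
  4         7.25         4.6823        18.7292          93.6461
  5       107.25        62.0940       310.4699       1,862.8191
  Σ                     84.3251       363.0205       2,067.0995
P = 84.3251.
Convexity = Σ t(t+1)·PV / [P·(1+y)²] = 2,067.0995 / (84.3251 × 1.244340) = 19.69996.

19.70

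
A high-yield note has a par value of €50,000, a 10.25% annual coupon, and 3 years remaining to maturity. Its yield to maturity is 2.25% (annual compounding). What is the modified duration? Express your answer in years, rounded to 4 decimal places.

2.6965 years

Periodic yield y = 0.0225. First find Macaulay duration:
  t   CF        PV=CF/(1+0.0225)^t    t·PV
  1     5,125.00     5,012.2249     5,012.2249
  2     5,125.00     4,901.9315     9,803.8630
  3    55,125.00    51,565.4310   154,696.2931
  Σ                 61,479.5875   169,512.3810
P = 61,479.5875; Macaulay duration = 169,512.3810 / 61,479.5875 = 2.75721 years.
Modified duration = D_Mac / (1 + y) = 2.75721 / 1.0225 = 2.69654 years.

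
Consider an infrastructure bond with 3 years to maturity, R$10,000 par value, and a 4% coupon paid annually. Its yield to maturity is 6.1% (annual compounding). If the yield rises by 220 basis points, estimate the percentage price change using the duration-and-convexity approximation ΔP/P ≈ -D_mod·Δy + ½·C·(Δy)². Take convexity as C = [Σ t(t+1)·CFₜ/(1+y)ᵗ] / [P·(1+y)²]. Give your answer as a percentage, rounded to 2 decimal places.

With y = 0.061:
  t   CF        PV=CF/(1+0.061)^t    t·PV        t(t+1)·PV
  1       400.00       377.0028       377.0028         754.0057
  2       400.00       355.3278       710.6557       2,131.9670
  3    10,400.00     8,707.3738    26,122.1213     104,488.4853
  Σ                  9,439.7044    27,209.7798     107,374.4580
P = 9,439.7044; D_Mac = 2.88248 yrs; D_mod = 2.71676 yrs; C = 10.10443.
Duration effect: -2.71676 × (+0.022) = -0.059769
Convexity effect: 0.5 × 10.10443 × (0.022)² = +0.0024453
ΔP/P ≈ -0.059769 + 0.0024453 = -0.057323 = -5.7323%.

-5.73%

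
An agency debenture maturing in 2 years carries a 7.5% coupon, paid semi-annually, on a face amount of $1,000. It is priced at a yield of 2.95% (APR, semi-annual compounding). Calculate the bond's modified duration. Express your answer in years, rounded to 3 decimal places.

Periodic yield y = 0.01475. First find Macaulay duration:
  t   CF        PV=CF/(1+0.01475)^t    t·PV
  1        37.50        36.9549        36.9549
  2        37.50        36.4178        72.8355
  3        37.50        35.8884       107.6652
  4     1,037.50       978.4798     3,913.9192
  Σ                  1,087.7409     4,131.3748
P = 1,087.7409; Macaulay duration = 4,131.3748 / 1,087.7409 = 3.79812 half-year periods = 1.89906 years.
Modified duration = D_Mac / (1 + y) = 1.89906 / 1.01475 = 1.87146 years.

1.871 years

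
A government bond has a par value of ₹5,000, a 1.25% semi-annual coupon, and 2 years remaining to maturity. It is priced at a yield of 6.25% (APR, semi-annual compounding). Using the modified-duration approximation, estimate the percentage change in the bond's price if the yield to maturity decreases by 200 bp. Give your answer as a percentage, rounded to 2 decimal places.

Periodic yield y = 0.03125. Modified duration first:
  t   CF        PV=CF/(1+0.03125)^t    t·PV
  1        31.25        30.3030        30.3030
  2        31.25        29.3848        58.7695
  3        31.25        28.4943        85.4829
  4     5,031.25     4,448.5661    17,794.2645
  Σ                  4,536.7482    17,968.8200
P = 4,536.7482; D_Mac = 3.96073 half-year periods = 1.98036 yrs; D_mod = 1.98036/(1+0.03125) = 1.92035 yrs.
ΔP/P ≈ -D_mod · Δy = -1.92035 × (-0.02) = +0.038407 = +3.8407%.

+3.84%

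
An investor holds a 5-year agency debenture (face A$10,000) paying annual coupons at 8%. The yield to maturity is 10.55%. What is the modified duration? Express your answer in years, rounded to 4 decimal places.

3.8651 years

Periodic yield y = 0.1055. First find Macaulay duration:
  t   CF        PV=CF/(1+0.1055)^t    t·PV
  1       800.00       723.6545       723.6545
  2       800.00       654.5947     1,309.1894
  3       800.00       592.1255     1,776.3764
  4       800.00       535.6178     2,142.4712
  5    10,800.00     6,540.7872    32,703.9361
  Σ                  9,046.7797    38,655.6276
P = 9,046.7797; Macaulay duration = 38,655.6276 / 9,046.7797 = 4.27286 years.
Modified duration = D_Mac / (1 + y) = 4.27286 / 1.1055 = 3.86509 years.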